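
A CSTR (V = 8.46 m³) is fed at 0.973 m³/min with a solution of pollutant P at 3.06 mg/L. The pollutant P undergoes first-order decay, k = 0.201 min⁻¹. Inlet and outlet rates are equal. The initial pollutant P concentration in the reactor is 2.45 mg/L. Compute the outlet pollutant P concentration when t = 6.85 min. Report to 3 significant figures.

1.27 mg/L

Accumulation = in − out − consumed: V dC/dt = Q C_in − Q C − k V C.
This is linear with rate a = Q/V + k = 0.31601 min⁻¹.
C_ss = Q C_in/(Q + kV) = 1.1137 mg/L; C(t) = C_ss + (C₀ − C_ss) e^(−a t).
C(6.85) = 1.1137 + (1.3363)·e^(−0.31601·6.85) = 1.1137 + (1.3363)·0.11479 = 1.2671 mg/L.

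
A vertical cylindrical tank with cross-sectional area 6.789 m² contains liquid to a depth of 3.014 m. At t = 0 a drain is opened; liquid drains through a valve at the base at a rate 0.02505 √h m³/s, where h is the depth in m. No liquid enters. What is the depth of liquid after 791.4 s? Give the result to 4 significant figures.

A dh/dt = −Q_out = −0.02505 √h.
∫ h^(−1/2) dh = −(0.02505/A) ∫ dt, giving 2√h = 2√h₀ − (0.02505/A) t.
√h = √3.014 − 0.02505·791.4/(2·6.789) = 1.73609 − 1.46005 = 0.276037.
h = 0.276037² = 0.0761963 m.

0.07620 m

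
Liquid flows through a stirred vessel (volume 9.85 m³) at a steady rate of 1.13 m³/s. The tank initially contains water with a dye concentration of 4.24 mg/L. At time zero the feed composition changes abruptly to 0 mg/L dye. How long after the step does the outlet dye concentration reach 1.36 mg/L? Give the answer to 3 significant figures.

9.91 s

Species balance: V dC/dt = Q(C_in − C) ⇒ τ = V/Q = 8.7168 s.
C(t) = C_in + (C₀ − C_in) e^(−t/τ). Set C = 1.36 and solve for t:
e^(−t/τ) = (C − C_in)/(C₀ − C_in) = (1.36 − 0)/(4.24 − 0) = 0.32075
t = −τ ln(…) = 8.7168 × 1.1371 = 9.9117 s.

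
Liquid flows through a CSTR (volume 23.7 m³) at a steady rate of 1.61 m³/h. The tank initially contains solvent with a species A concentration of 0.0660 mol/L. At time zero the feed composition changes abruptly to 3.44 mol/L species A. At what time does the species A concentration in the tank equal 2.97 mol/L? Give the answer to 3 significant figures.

29.0 h

Unsteady species balance (constant V, well mixed): V dC/dt = Q(C_in − C), so τ = V/Q = 14.720 h.
C(t) = C_in + (C₀ − C_in) e^(−t/τ). Set C = 2.97 and solve for t:
e^(−t/τ) = (C − C_in)/(C₀ − C_in) = (2.97 − 3.44)/(0.0660 − 3.44) = 0.13930
t = −τ ln(…) = 14.720 × 1.9711 = 29.016 h.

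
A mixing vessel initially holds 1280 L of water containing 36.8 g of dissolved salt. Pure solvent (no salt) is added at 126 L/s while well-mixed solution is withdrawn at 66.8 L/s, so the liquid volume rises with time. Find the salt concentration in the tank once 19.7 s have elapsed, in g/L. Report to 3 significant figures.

Total volume: dV/dt = Q_in − Q_out = 59.200 L/s, so V(t) = 1280 + 59.200 t and V(19.7) = 2446.2 L.
Solute balance: dm/dt = 0 − Q_out C = −Q_out m/V(t).
dm/m = −Q_out dt/(V₀ + 59.200 t); integrating gives ln(m/m₀) = −(Q_out/(Q_in−Q_out)) ln(V/V₀).
m = m₀ (V₀/V)^(Q_out/(Q_in−Q_out)) = 36.8 × (1280/2446.2)^(1.1284) = 17.719 g.
C = m/V = 17.719/2446.2 = 0.0072435 g/L.

0.00724 g/L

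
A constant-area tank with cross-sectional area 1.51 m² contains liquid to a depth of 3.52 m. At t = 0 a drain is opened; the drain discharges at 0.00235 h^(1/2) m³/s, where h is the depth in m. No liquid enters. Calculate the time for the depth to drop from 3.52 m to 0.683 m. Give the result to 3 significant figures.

With no inflow, A dh/dt = −0.00235 √h.
This is separable: 2 d(√h)/dt = −0.00235/A, so √h = √h₀ − (0.00235/(2A)) t.
t = 2A(√h₀ − √h)/0.00235 = 2·1.51·(√3.52 − √0.683)/0.00235
  = 3.0200 × (1.8762 − 0.82644) / 0.00235 = 1349.0 s.

1350 s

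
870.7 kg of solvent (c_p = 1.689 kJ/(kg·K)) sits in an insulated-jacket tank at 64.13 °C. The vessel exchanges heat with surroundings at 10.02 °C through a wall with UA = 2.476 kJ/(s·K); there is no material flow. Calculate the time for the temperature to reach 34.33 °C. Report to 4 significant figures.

475.2 s

Lumped-capacitance energy balance: M c_p dT/dt = UA(T_amb − T).
τ = M c_p/UA = 593.947 s; T_ss = T_amb = 10.0200 °C.
T(t) = T_ss + (T₀ − T_ss)e^(−t/τ); set T = 34.33:
t = −τ ln[(T − T_ss)/(T₀ − T_ss)] = −593.947 · ln(0.449270) = 475.235 s.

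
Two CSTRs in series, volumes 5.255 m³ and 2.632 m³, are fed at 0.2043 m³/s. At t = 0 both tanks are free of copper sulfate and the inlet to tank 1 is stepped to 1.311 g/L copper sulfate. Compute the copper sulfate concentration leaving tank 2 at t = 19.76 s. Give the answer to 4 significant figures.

Time constants: τᵢ = Vᵢ/Q for each well-mixed tank.
τ₁ = 5.255/0.2043 = 25.7220 s; τ₂ = 2.632/0.2043 = 12.8830 s.
Solving the cascade with C₁(0)=C₂(0)=0 gives C₂(t) = C_in[1 − (τ₁ e^(−t/τ₁) − τ₂ e^(−t/τ₂))/(τ₁ − τ₂)].
At t = 19.76: e^(−t/τ₁) = 0.463840, e^(−t/τ₂) = 0.215714.
C₂ = 1.311·[1 − (25.7220·0.463840 − 12.8830·0.215714)/(12.8390)] = 1.311·0.287182 = 0.376495 g/L.

0.3765 g/L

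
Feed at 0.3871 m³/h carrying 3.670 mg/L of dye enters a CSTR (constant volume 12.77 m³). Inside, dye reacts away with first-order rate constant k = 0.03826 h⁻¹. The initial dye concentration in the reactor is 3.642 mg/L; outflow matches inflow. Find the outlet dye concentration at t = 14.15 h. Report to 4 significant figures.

Species balance: V dC/dt = Q C_in − Q C − k V C.
This is linear with rate a = Q/V + k = 0.0685732 h⁻¹.
C_ss = Q C_in/(Q + kV) = 1.62235 mg/L; C(t) = C_ss + (C₀ − C_ss) e^(−a t).
C(14.15) = 1.62235 + (2.01965)·e^(−0.0685732·14.15) = 1.62235 + (2.01965)·0.378965 = 2.38772 mg/L.

2.388 mg/L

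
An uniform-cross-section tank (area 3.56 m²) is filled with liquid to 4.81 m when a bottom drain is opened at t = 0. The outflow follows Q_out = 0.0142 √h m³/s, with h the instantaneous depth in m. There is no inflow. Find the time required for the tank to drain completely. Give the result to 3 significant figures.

1100 s

A dh/dt = −Q_out = −0.0142 √h.
∫ h^(−1/2) dh = −(0.0142/A) ∫ dt, giving 2√h = 2√h₀ − (0.0142/A) t.
Tank is empty when √h = 0: t_empty = 2A√h₀/0.0142.
t_empty = 2·3.56·√4.81/0.0142 = 7.1200·2.1932/0.0142 = 1099.7 s.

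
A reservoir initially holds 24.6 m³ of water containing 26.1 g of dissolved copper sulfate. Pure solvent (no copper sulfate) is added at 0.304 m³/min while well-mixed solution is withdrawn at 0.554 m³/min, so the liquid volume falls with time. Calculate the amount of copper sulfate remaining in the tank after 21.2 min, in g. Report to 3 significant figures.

Total volume: dV/dt = Q_in − Q_out = -0.25000 m³/min, so V(t) = 24.6 − 0.25000 t and V(21.2) = 19.300 m³.
Solute balance: dm/dt = 0 − Q_out C = −Q_out m/V(t).
Separate: dm/m = −Q_out dt/V(t) ⇒ ln(m/m₀) = −(Q_out/(Q_in−Q_out)) ln(V/V₀).
m = m₀ (V₀/V)^(Q_out/(Q_in−Q_out)) = 26.1 × (24.6/19.300)^(-2.2160) = 15.245 g.

15.2 g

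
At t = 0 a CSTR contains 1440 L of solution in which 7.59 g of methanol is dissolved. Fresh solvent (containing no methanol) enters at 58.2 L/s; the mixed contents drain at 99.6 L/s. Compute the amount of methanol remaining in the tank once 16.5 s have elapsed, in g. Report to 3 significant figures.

Let m(t) be the amount of methanol. Volume: V(t) = V₀ + (Q_in − Q_out) t = 1440 − 41.400 t; V(16.5) = 756.90 L.
Species balance (pure solvent in): dm/dt = −Q_out · m/V(t).
dm/m = −Q_out dt/(V₀ − 41.400 t); integrating gives ln(m/m₀) = −(Q_out/(Q_in−Q_out)) ln(V/V₀).
m = m₀ (V₀/V)^(Q_out/(Q_in−Q_out)) = 7.59 × (1440/756.90)^(-2.4058) = 1.6153 g.

1.62 g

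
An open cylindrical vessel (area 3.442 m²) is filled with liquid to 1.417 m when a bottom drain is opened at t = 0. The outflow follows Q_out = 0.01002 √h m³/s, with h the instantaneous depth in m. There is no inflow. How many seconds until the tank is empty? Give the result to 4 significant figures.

With no inflow, A dh/dt = −0.01002 √h.
This is separable: 2 d(√h)/dt = −0.01002/A, so √h = √h₀ − (0.01002/(2A)) t.
Set h = 0: 2√h₀ = (0.01002/A) t_empty ⇒ t_empty = 2A√h₀/0.01002.
t_empty = 2·3.442·√1.417/0.01002 = 6.88400·1.19038/0.01002 = 817.821 s.

817.8 s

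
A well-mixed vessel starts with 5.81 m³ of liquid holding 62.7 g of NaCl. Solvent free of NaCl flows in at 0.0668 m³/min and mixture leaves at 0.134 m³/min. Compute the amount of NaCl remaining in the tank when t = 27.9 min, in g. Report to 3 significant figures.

Total volume: dV/dt = Q_in − Q_out = -0.067200 m³/min, so V(t) = 5.81 − 0.067200 t and V(27.9) = 3.9351 m³.
Species balance (pure solvent in): dm/dt = −Q_out · m/V(t).
dm/m = −Q_out dt/(V₀ − 0.067200 t); integrating gives ln(m/m₀) = −(Q_out/(Q_in−Q_out)) ln(V/V₀).
m = m₀ (V₀/V)^(Q_out/(Q_in−Q_out)) = 62.7 × (5.81/3.9351)^(-1.9940) = 28.830 g.

28.8 g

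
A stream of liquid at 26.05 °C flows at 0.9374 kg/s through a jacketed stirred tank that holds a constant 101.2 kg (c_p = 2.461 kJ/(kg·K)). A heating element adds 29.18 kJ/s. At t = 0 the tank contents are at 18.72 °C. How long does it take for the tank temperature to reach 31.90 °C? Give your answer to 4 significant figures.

116.4 s

M c_p dT/dt = ṁ c_p (T_in − T) + Q̇.
τ = M/ṁ = 107.958 s; T_ss = T_in + Q̇/(ṁ c_p) = 38.6988 °C.
T(t) = T_ss + (T₀ − T_ss) e^(−t/τ). Set T = 31.90:
e^(−t/τ) = (31.90 − 38.6988)/(18.72 − 38.6988) = 0.340300
t = −107.958 · ln(0.340300) = 116.371 s.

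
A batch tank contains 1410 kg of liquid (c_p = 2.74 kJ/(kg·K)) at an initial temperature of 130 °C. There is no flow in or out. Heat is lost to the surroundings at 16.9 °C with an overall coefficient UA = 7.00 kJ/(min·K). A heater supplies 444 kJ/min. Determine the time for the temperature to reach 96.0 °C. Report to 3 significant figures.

637 min

Energy balance: M c_p dT/dt = −UA(T − T_amb) + Q̇.
τ = M c_p/UA = 551.91 min; T_ss = T_amb + Q̇/UA = 16.9 + 444/7.00 = 80.329 °C.
T(t) = T_ss + (T₀ − T_ss)e^(−t/τ); set T = 96.0:
t = −τ ln[(T − T_ss)/(T₀ − T_ss)] = −551.91 · ln(0.31550) = 636.68 min.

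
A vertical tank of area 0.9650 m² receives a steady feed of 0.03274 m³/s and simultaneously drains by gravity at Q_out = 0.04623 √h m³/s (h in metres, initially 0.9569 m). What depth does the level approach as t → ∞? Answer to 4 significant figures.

0.5015 m

Level balance: A dh/dt = 0.03274 − 0.04623 √h. Setting dh/dt = 0:
Q_in = 0.04623 √h_ss ⇒ √h_ss = 0.03274/0.04623 = 0.708198.
h_ss = 0.708198² = 0.501545 m. (Since h₀ = 0.9569 m > h_ss, the level will fall toward this value.)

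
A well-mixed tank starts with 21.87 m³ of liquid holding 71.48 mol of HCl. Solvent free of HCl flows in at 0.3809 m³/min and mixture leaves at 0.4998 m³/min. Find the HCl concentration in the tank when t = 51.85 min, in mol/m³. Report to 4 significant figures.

Total volume: dV/dt = Q_in − Q_out = -0.118900 m³/min, so V(t) = 21.87 − 0.118900 t and V(51.85) = 15.7050 m³.
Species balance (pure solvent in): dm/dt = −Q_out · m/V(t).
dm/m = −Q_out dt/(V₀ − 0.118900 t); integrating gives ln(m/m₀) = −(Q_out/(Q_in−Q_out)) ln(V/V₀).
m = m₀ (V₀/V)^(Q_out/(Q_in−Q_out)) = 71.48 × (21.87/15.7050)^(-4.20353) = 17.7695 mol.
C = m/V = 17.7695/15.7050 = 1.13145 mol/m³.

1.131 mol/m³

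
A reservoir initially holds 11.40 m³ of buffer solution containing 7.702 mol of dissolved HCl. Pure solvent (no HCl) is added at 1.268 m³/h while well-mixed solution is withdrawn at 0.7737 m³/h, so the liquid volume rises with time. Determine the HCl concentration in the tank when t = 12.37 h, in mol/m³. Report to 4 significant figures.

0.2245 mol/m³

Total volume: dV/dt = Q_in − Q_out = 0.494300 m³/h, so V(t) = 11.40 + 0.494300 t and V(12.37) = 17.5145 m³.
Solute balance: dm/dt = 0 − Q_out C = −Q_out m/V(t).
Separate: dm/m = −Q_out dt/V(t) ⇒ ln(m/m₀) = −(Q_out/(Q_in−Q_out)) ln(V/V₀).
m = m₀ (V₀/V)^(Q_out/(Q_in−Q_out)) = 7.702 × (11.40/17.5145)^(1.56524) = 3.93276 mol.
C = m/V = 3.93276/17.5145 = 0.224543 mol/m³.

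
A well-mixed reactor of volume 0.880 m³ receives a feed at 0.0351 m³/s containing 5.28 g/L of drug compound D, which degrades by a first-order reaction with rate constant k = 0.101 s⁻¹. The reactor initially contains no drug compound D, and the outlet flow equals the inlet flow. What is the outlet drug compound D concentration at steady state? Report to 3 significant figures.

1.49 g/L

V dC/dt = Q(C_in − C) − k V C.
At steady state: 0 = Q C_in − (Q + kV) C_ss, so C_ss = Q C_in/(Q + kV).
C_ss = 0.0351·5.28/(0.0351 + 0.101·0.880) = 0.18533/0.12398 = 1.4948 g/L.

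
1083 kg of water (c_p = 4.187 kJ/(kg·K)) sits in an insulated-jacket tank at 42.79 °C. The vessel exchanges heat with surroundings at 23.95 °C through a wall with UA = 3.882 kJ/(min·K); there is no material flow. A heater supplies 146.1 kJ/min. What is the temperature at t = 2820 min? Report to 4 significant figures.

59.90 °C

First-law balance (no shaft work): M c_p dT/dt = −UA(T − T_amb) + Q̇.
dT/dt = (T_ss − T)/τ with T_ss = T_amb + Q̇/UA = 23.95 + 146.1/3.882 = 61.5852 °C, τ = M c_p/UA = 1083·4.187/3.882 = 1168.09 min.
Solution: T(t) = T_ss + (T₀ − T_ss) e^(−t/τ).
T(2820) = 61.5852 + (-18.7952)·0.0894389 = 59.9042 °C.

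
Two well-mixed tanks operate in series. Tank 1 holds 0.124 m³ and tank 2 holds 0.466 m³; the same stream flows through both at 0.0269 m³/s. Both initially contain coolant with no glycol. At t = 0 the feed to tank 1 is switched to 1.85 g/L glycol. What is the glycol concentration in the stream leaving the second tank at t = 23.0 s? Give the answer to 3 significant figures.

1.19 g/L

Each tank obeys Vᵢ dCᵢ/dt = Q(Cᵢ₋₁ − Cᵢ), so τᵢ = Vᵢ/Q.
τ₁ = 0.124/0.0269 = 4.6097 s; τ₂ = 0.466/0.0269 = 17.323 s.
Tank 1: C₁ = C_in(1 − e^(−t/τ₁)). Tank 2 (τ₁ ≠ τ₂): C₂ = C_in[1 − (τ₁ e^(−t/τ₁) − τ₂ e^(−t/τ₂))/(τ₁ − τ₂)].
At t = 23.0: e^(−t/τ₁) = 0.0068090, e^(−t/τ₂) = 0.26509.
C₂ = 1.85·[1 − (4.6097·0.0068090 − 17.323·0.26509)/(-12.714)] = 1.85·0.64126 = 1.1863 g/L.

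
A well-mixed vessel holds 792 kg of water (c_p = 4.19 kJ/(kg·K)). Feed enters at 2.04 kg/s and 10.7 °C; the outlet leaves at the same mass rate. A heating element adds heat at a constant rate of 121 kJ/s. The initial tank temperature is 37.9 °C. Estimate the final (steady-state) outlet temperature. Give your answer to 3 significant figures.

24.9 °C

M c_p dT/dt = ṁ c_p (T_in − T) + Q̇.
At steady state dT/dt = 0 ⇒ T_ss = T_in + Q̇/(ṁ c_p) = 10.7 + 121/(2.04·4.19) = 24.856 °C.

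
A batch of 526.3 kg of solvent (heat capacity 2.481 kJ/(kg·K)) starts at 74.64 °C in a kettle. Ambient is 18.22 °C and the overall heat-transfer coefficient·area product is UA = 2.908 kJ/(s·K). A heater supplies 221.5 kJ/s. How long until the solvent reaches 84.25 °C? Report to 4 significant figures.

M c_p dT/dt = −UA(T − T_amb) + Q̇.
τ = M c_p/UA = 449.020 s; T_ss = T_amb + Q̇/UA = 18.22 + 221.5/2.908 = 94.3892 °C.
T(t) = T_ss + (T₀ − T_ss)e^(−t/τ); set T = 84.25:
t = −τ ln[(T − T_ss)/(T₀ − T_ss)] = −449.020 · ln(0.513398) = 299.364 s.

299.4 s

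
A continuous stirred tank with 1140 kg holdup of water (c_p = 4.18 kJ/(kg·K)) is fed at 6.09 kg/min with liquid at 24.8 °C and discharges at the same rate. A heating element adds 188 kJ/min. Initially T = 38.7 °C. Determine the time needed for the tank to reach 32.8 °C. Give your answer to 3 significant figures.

Unsteady energy balance on the tank contents: M c_p dT/dt = ṁ c_p (T_in − T) + 188.
τ = M/ṁ = 187.19 min; T_ss = T_in + Q̇/(ṁ c_p) = 32.185 °C.
T(t) = T_ss + (T₀ − T_ss) e^(−t/τ). Set T = 32.8:
e^(−t/τ) = (32.8 − 32.185)/(38.7 − 32.185) = 0.094365
t = −187.19 · ln(0.094365) = 441.88 min.

442 min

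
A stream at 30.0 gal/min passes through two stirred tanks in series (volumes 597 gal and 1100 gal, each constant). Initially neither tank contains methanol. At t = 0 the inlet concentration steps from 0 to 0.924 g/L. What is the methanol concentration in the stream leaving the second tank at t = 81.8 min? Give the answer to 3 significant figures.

Time constants: τᵢ = Vᵢ/Q for each well-mixed tank.
τ₁ = 597/30.0 = 19.900 min; τ₂ = 1100/30.0 = 36.667 min.
Tank 1: C₁ = C_in(1 − e^(−t/τ₁)). Tank 2 (τ₁ ≠ τ₂): C₂ = C_in[1 − (τ₁ e^(−t/τ₁) − τ₂ e^(−t/τ₂))/(τ₁ − τ₂)].
At t = 81.8: e^(−t/τ₁) = 0.016399, e^(−t/τ₂) = 0.10743.
C₂ = 0.924·[1 − (19.900·0.016399 − 36.667·0.10743)/(-16.767)] = 0.924·0.78453 = 0.72490 g/L.

0.725 g/L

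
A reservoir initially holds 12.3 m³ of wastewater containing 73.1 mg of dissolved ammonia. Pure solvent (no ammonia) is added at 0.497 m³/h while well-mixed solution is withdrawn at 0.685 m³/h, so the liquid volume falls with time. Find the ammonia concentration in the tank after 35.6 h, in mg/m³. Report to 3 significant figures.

Total volume: dV/dt = Q_in − Q_out = -0.18800 m³/h, so V(t) = 12.3 − 0.18800 t and V(35.6) = 5.6072 m³.
Species balance (pure solvent in): dm/dt = −Q_out · m/V(t).
dm/m = −Q_out dt/(V₀ − 0.18800 t); integrating gives ln(m/m₀) = −(Q_out/(Q_in−Q_out)) ln(V/V₀).
m = m₀ (V₀/V)^(Q_out/(Q_in−Q_out)) = 73.1 × (12.3/5.6072)^(-3.6436) = 4.1770 mg.
C = m/V = 4.1770/5.6072 = 0.74493 mg/m³.

0.745 mg/m³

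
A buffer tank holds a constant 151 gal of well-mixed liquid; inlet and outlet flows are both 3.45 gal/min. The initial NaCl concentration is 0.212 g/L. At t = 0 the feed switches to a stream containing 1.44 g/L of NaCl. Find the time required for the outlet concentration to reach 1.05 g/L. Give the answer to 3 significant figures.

50.2 min

Species balance: V dC/dt = Q(C_in − C) ⇒ τ = V/Q = 43.768 min.
C(t) = C_in + (C₀ − C_in) e^(−t/τ). Set C = 1.05 and solve for t:
e^(−t/τ) = (C − C_in)/(C₀ − C_in) = (1.05 − 1.44)/(0.212 − 1.44) = 0.31759
t = −τ ln(…) = 43.768 × 1.1470 = 50.202 min.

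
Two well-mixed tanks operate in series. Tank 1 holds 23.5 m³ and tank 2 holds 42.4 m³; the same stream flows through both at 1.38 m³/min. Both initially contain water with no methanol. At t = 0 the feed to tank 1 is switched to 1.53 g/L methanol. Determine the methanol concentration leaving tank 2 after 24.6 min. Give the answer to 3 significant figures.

0.437 g/L

Time constants: τᵢ = Vᵢ/Q for each well-mixed tank.
τ₁ = 23.5/1.38 = 17.029 min; τ₂ = 42.4/1.38 = 30.725 min.
Solving the cascade with C₁(0)=C₂(0)=0 gives C₂(t) = C_in[1 − (τ₁ e^(−t/τ₁) − τ₂ e^(−t/τ₂))/(τ₁ − τ₂)].
At t = 24.6: e^(−t/τ₁) = 0.23584, e^(−t/τ₂) = 0.44903.
C₂ = 1.53·[1 − (17.029·0.23584 − 30.725·0.44903)/(-13.696)] = 1.53·0.28589 = 0.43741 g/L.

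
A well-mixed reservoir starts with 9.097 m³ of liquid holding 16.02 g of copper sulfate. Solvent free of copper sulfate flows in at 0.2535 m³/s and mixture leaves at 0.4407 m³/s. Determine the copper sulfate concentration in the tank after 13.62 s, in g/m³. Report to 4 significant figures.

Let m(t) be the amount of copper sulfate. Volume: V(t) = V₀ + (Q_in − Q_out) t = 9.097 − 0.187200 t; V(13.62) = 6.54734 m³.
Solute balance: dm/dt = 0 − Q_out C = −Q_out m/V(t).
Separate: dm/m = −Q_out dt/V(t) ⇒ ln(m/m₀) = −(Q_out/(Q_in−Q_out)) ln(V/V₀).
m = m₀ (V₀/V)^(Q_out/(Q_in−Q_out)) = 16.02 × (9.097/6.54734)^(-2.35417) = 7.38599 g.
C = m/V = 7.38599/6.54734 = 1.12809 g/m³.

1.128 g/m³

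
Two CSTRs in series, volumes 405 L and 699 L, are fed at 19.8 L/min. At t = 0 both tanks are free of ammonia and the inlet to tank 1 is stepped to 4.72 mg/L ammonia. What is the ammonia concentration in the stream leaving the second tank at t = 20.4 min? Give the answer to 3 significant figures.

0.822 mg/L

Time constants: τᵢ = Vᵢ/Q for each well-mixed tank.
τ₁ = 405/19.8 = 20.455 min; τ₂ = 699/19.8 = 35.303 min.
Solving the cascade with C₁(0)=C₂(0)=0 gives C₂(t) = C_in[1 − (τ₁ e^(−t/τ₁) − τ₂ e^(−t/τ₂))/(τ₁ − τ₂)].
At t = 20.4: e^(−t/τ₁) = 0.36886, e^(−t/τ₂) = 0.56110.
C₂ = 4.72·[1 − (20.455·0.36886 − 35.303·0.56110)/(-14.848)] = 4.72·0.17408 = 0.82165 mg/L.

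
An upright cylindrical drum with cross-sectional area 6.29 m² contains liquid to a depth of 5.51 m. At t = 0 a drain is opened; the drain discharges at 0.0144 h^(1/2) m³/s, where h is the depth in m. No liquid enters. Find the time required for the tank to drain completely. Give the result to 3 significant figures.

2050 s

With no inflow, A dh/dt = −0.0144 √h.
This is separable: 2 d(√h)/dt = −0.0144/A, so √h = √h₀ − (0.0144/(2A)) t.
Tank is empty when √h = 0: t_empty = 2A√h₀/0.0144.
t_empty = 2·6.29·√5.51/0.0144 = 12.580·2.3473/0.0144 = 2050.7 s.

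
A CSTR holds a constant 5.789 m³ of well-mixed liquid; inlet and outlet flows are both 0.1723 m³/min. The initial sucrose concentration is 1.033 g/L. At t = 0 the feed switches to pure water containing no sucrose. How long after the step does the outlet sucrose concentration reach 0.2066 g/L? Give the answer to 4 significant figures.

Accumulation = in − out for the solute gives V dC/dt = Q(C_in − C), so τ = V/Q = 33.5984 min.
C(t) = C_in + (C₀ − C_in) e^(−t/τ). Set C = 0.2066 and solve for t:
e^(−t/τ) = (C − C_in)/(C₀ − C_in) = (0.2066 − 0)/(1.033 − 0) = 0.200000
t = −τ ln(…) = 33.5984 × 1.60944 = 54.0745 min.

54.07 min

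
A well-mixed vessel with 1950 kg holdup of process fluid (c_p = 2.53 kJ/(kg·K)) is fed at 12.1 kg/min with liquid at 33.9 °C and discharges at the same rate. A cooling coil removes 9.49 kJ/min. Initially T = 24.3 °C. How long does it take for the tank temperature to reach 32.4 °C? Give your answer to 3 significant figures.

331 min

Heat balance on the well-mixed liquid: M c_p dT/dt = ṁ c_p (T_in − T) − 9.49.
τ = M/ṁ = 161.16 min; T_ss = T_in − Q̇/(ṁ c_p) = 33.590 °C.
T(t) = T_ss + (T₀ − T_ss) e^(−t/τ). Set T = 32.4:
e^(−t/τ) = (32.4 − 33.590)/(24.3 − 33.590) = 0.12809
t = −161.16 · ln(0.12809) = 331.18 min.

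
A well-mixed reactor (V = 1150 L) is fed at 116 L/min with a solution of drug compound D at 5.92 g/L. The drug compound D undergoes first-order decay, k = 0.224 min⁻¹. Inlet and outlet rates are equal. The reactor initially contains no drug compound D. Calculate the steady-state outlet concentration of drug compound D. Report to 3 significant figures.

1.84 g/L

Species balance: V dC/dt = Q C_in − Q C − k V C.
Steady state (dC/dt = 0): C_ss = Q C_in/(Q + kV) = C_in/(1 + kV/Q).
C_ss = 116·5.92/(116 + 0.224·1150) = 686.72/373.60 = 1.8381 g/L.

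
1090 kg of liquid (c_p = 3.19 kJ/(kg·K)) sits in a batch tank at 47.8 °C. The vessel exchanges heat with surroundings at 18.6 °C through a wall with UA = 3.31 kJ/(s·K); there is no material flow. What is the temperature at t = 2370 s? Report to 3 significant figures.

Lumped-capacitance energy balance: M c_p dT/dt = UA(T_amb − T).
dT/dt = (T_ss − T)/τ with T_ss = T_amb = 18.600 °C, τ = M c_p/UA = 1090·3.19/3.31 = 1050.5 s.
Solution: T(t) = T_ss + (T₀ − T_ss) e^(−t/τ).
T(2370) = 18.600 + (29.200)·0.10476 = 21.659 °C.

21.7 °C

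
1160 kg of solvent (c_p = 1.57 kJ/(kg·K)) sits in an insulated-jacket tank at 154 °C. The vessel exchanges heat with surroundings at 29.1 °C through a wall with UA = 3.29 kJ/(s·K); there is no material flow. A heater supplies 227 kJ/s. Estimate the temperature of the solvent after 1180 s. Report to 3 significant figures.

Unsteady energy balance on the tank contents: M c_p dT/dt = −UA(T − T_amb) + Q̇.
dT/dt = (T_ss − T)/τ with T_ss = T_amb + Q̇/UA = 29.1 + 227/3.29 = 98.097 °C, τ = M c_p/UA = 1160·1.57/3.29 = 553.56 s.
This is linear first-order; T(t) = T_ss + (T₀ − T_ss) e^(−t/τ).
T(1180) = 98.097 + (55.903)·0.11864 = 104.73 °C.

105 °C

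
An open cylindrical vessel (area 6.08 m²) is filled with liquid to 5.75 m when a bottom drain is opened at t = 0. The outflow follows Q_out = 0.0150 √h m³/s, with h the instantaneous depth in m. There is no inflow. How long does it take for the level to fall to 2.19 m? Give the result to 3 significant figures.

744 s

Volume balance on the tank: A dh/dt = −0.0150 √h.
This is separable: 2 d(√h)/dt = −0.0150/A, so √h = √h₀ − (0.0150/(2A)) t.
t = 2A(√h₀ − √h)/0.0150 = 2·6.08·(√5.75 − √2.19)/0.0150
  = 12.160 × (2.3979 − 1.4799) / 0.0150 = 744.23 s.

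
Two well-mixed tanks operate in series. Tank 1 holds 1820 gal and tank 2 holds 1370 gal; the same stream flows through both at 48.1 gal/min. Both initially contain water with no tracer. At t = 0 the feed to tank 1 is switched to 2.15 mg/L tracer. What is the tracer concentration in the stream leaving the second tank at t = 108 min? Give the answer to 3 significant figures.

Species balance on tank i: dCᵢ/dt = (Cᵢ₋₁ − Cᵢ)/τᵢ with τᵢ = Vᵢ/Q.
τ₁ = 1820/48.1 = 37.838 min; τ₂ = 1370/48.1 = 28.482 min.
Solving the cascade with C₁(0)=C₂(0)=0 gives C₂(t) = C_in[1 − (τ₁ e^(−t/τ₁) − τ₂ e^(−t/τ₂))/(τ₁ − τ₂)].
At t = 108: e^(−t/τ₁) = 0.057597, e^(−t/τ₂) = 0.022554.
C₂ = 2.15·[1 − (37.838·0.057597 − 28.482·0.022554)/(9.3555)] = 2.15·0.83572 = 1.7968 mg/L.

1.80 mg/L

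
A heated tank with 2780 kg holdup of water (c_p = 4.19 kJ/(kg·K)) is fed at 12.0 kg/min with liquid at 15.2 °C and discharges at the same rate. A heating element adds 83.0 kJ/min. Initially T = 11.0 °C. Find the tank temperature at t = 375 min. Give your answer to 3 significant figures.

15.7 °C

M c_p dT/dt = ṁ c_p (T_in − T) + Q̇.
Rearrange: dT/dt = (T_ss − T)/τ with τ = M/ṁ = 231.67 min and T_ss = T_in + Q̇/(ṁ c_p) = 16.851 °C.
This is linear first-order; T(t) = T_ss + (T₀ − T_ss) e^(−t/τ).
T(375) = 16.851 + (-5.8508)·e^(−375/231.67) = 16.851 + (-5.8508)·0.19816 = 15.691 °C.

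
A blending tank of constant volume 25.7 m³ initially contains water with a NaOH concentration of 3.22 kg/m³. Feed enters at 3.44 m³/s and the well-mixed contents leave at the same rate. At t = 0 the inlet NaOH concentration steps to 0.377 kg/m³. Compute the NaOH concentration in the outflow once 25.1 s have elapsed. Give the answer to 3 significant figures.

Unsteady species balance (constant V, well mixed): V dC/dt = Q(C_in − C).
So dC/dt = (C_in − C)/τ with τ = V/Q = 25.7/3.44 = 7.4709 s.
Integrating: C(t) = C_in + (C₀ − C_in) e^(−t/τ).
C(25.1) = 0.377 + (3.22 − 0.377)·e^(−25.1/7.4709) = 0.377 + (2.8430)·0.034746 = 0.47578 kg/m³.

0.476 kg/m³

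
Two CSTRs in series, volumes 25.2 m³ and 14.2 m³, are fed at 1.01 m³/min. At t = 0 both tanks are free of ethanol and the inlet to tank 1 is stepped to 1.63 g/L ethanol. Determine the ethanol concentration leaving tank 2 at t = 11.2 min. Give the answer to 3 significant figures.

Time constants: τᵢ = Vᵢ/Q for each well-mixed tank.
τ₁ = 25.2/1.01 = 24.950 min; τ₂ = 14.2/1.01 = 14.059 min.
Tank 1: C₁ = C_in(1 − e^(−t/τ₁)). Tank 2 (τ₁ ≠ τ₂): C₂ = C_in[1 − (τ₁ e^(−t/τ₁) − τ₂ e^(−t/τ₂))/(τ₁ − τ₂)].
At t = 11.2: e^(−t/τ₁) = 0.63834, e^(−t/τ₂) = 0.45085.
C₂ = 1.63·[1 − (24.950·0.63834 − 14.059·0.45085)/(10.891)] = 1.63·0.11963 = 0.19500 g/L.

0.195 g/L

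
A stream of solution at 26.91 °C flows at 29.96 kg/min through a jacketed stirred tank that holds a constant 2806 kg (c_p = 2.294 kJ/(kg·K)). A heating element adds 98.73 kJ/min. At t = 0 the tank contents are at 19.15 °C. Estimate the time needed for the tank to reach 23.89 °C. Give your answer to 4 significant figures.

67.85 min

M c_p dT/dt = ṁ c_p (T_in − T) + Q̇.
τ = M/ṁ = 93.6582 min; T_ss = T_in + Q̇/(ṁ c_p) = 28.3465 °C.
T(t) = T_ss + (T₀ − T_ss) e^(−t/τ). Set T = 23.89:
e^(−t/τ) = (23.89 − 28.3465)/(19.15 − 28.3465) = 0.484588
t = −93.6582 · ln(0.484588) = 67.8513 min.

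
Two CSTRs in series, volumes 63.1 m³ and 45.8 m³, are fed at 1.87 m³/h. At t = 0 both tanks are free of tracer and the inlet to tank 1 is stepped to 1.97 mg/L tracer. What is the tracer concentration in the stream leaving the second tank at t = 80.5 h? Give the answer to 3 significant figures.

Species balance on tank i: dCᵢ/dt = (Cᵢ₋₁ − Cᵢ)/τᵢ with τᵢ = Vᵢ/Q.
τ₁ = 63.1/1.87 = 33.743 h; τ₂ = 45.8/1.87 = 24.492 h.
Solving the cascade with C₁(0)=C₂(0)=0 gives C₂(t) = C_in[1 − (τ₁ e^(−t/τ₁) − τ₂ e^(−t/τ₂))/(τ₁ − τ₂)].
At t = 80.5: e^(−t/τ₁) = 0.092028, e^(−t/τ₂) = 0.037374.
C₂ = 1.97·[1 − (33.743·0.092028 − 24.492·0.037374)/(9.2513)] = 1.97·0.76328 = 1.5037 mg/L.

1.50 mg/L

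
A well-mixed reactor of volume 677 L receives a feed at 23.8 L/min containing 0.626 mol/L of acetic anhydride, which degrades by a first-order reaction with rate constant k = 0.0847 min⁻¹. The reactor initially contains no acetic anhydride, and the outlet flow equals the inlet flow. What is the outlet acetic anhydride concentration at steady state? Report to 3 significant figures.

0.184 mol/L

V dC/dt = Q(C_in − C) − k V C.
At steady state: 0 = Q C_in − (Q + kV) C_ss, so C_ss = Q C_in/(Q + kV).
C_ss = 23.8·0.626/(23.8 + 0.0847·677) = 14.899/81.142 = 0.18361 mol/L.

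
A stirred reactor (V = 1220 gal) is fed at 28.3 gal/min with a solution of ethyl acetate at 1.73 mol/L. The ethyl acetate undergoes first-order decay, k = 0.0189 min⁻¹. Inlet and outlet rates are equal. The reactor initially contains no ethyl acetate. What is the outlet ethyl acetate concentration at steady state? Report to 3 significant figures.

Species balance: V dC/dt = Q C_in − Q C − k V C.
Steady state (dC/dt = 0): C_ss = Q C_in/(Q + kV) = C_in/(1 + kV/Q).
C_ss = 28.3·1.73/(28.3 + 0.0189·1220) = 48.959/51.358 = 0.95329 mol/L.

0.953 mol/L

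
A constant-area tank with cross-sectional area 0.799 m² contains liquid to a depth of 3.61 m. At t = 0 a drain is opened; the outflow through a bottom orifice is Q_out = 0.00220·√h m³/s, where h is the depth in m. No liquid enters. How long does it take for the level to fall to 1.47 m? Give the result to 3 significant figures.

A dh/dt = −Q_out = −0.00220 √h.
Separate and integrate: 2(√h − √h₀) = −(0.00220/A) t.
t = 2A(√h₀ − √h)/0.00220 = 2·0.799·(√3.61 − √1.47)/0.00220
  = 1.5980 × (1.9000 − 1.2124) / 0.00220 = 499.42 s.

499 s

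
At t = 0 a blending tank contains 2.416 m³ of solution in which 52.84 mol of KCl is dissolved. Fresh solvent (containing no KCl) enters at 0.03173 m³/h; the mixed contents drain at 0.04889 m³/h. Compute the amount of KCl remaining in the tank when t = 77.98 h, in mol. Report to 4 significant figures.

5.300 mol

Let m(t) be the amount of KCl. Volume: V(t) = V₀ + (Q_in − Q_out) t = 2.416 − 0.0171600 t; V(77.98) = 1.07786 m³.
Solute balance: dm/dt = 0 − Q_out C = −Q_out m/V(t).
Separate: dm/m = −Q_out dt/V(t) ⇒ ln(m/m₀) = −(Q_out/(Q_in−Q_out)) ln(V/V₀).
m = m₀ (V₀/V)^(Q_out/(Q_in−Q_out)) = 52.84 × (2.416/1.07786)^(-2.84907) = 5.29993 mol.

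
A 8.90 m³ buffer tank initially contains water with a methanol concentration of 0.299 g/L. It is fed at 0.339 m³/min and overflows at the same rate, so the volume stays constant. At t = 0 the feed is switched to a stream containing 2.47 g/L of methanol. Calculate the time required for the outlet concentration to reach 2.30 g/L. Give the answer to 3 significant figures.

66.9 min

Species balance on the tank: V dC/dt = Q(C_in − C), so τ = V/Q = 26.254 min.
C(t) = C_in + (C₀ − C_in) e^(−t/τ). Set C = 2.30 and solve for t:
e^(−t/τ) = (C − C_in)/(C₀ − C_in) = (2.30 − 2.47)/(0.299 − 2.47) = 0.078305
t = −τ ln(…) = 26.254 × 2.5471 = 66.872 min.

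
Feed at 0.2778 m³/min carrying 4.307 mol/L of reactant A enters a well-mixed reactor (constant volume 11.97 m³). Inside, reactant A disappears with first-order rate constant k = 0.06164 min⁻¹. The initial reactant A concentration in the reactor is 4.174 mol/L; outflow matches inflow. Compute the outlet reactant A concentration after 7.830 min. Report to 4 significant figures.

Accumulation = in − out − consumed: V dC/dt = Q C_in − Q C − k V C.
This is linear with rate a = Q/V + k = 0.0848480 min⁻¹.
C_ss = Q C_in/(Q + kV) = 1.17807 mol/L; C(t) = C_ss + (C₀ − C_ss) e^(−a t).
C(7.830) = 1.17807 + (2.99593)·e^(−0.0848480·7.830) = 1.17807 + (2.99593)·0.514603 = 2.71978 mol/L.

2.720 mol/L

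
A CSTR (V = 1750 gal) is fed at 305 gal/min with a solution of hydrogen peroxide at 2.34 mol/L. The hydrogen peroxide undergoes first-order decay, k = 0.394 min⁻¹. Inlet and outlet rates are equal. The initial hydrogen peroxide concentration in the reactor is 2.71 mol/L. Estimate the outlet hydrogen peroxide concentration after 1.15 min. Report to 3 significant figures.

Accumulation = in − out − consumed: V dC/dt = Q C_in − Q C − k V C.
dC/dt = (Q/V) C_in − (Q/V + k) C; effective rate a = Q/V + k = 0.17429 + 0.394 = 0.56829 min⁻¹.
C_ss = Q C_in/(Q + kV) = 0.71765 mol/L; C(t) = C_ss + (C₀ − C_ss) e^(−a t).
C(1.15) = 0.71765 + (1.9924)·e^(−0.56829·1.15) = 0.71765 + (1.9924)·0.52021 = 1.7541 mol/L.

1.75 mol/L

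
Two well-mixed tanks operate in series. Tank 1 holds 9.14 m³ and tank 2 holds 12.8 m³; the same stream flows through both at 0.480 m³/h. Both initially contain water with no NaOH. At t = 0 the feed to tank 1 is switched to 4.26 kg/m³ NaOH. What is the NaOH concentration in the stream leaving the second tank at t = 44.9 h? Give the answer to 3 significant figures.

2.50 kg/m³

Each tank obeys Vᵢ dCᵢ/dt = Q(Cᵢ₋₁ − Cᵢ), so τᵢ = Vᵢ/Q.
τ₁ = 9.14/0.480 = 19.042 h; τ₂ = 12.8/0.480 = 26.667 h.
Solving the cascade with C₁(0)=C₂(0)=0 gives C₂(t) = C_in[1 − (τ₁ e^(−t/τ₁) − τ₂ e^(−t/τ₂))/(τ₁ − τ₂)].
At t = 44.9: e^(−t/τ₁) = 0.094610, e^(−t/τ₂) = 0.18568.
C₂ = 4.26·[1 − (19.042·0.094610 − 26.667·0.18568)/(-7.6250)] = 4.26·0.58691 = 2.5002 kg/m³.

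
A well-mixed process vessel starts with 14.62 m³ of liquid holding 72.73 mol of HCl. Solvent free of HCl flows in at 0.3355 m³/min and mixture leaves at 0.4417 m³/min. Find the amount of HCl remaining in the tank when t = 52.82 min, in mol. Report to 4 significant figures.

Total volume: dV/dt = Q_in − Q_out = -0.106200 m³/min, so V(t) = 14.62 − 0.106200 t and V(52.82) = 9.01052 m³.
Solute balance: dm/dt = 0 − Q_out C = −Q_out m/V(t).
dm/m = −Q_out dt/(V₀ − 0.106200 t); integrating gives ln(m/m₀) = −(Q_out/(Q_in−Q_out)) ln(V/V₀).
m = m₀ (V₀/V)^(Q_out/(Q_in−Q_out)) = 72.73 × (14.62/9.01052)^(-4.15913) = 9.71568 mol.

9.716 mol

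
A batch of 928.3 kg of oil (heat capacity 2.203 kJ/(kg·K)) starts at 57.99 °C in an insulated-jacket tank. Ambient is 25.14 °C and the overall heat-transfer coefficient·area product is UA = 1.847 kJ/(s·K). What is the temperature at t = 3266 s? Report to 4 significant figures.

Energy balance: M c_p dT/dt = −UA(T − T_amb).
dT/dt = (T_ss − T)/τ with T_ss = T_amb = 25.1400 °C, τ = M c_p/UA = 928.3·2.203/1.847 = 1107.23 s.
T approaches T_ss exponentially: T(t) = T_ss + (T₀ − T_ss) e^(−t/τ).
T(3266) = 25.1400 + (32.8500)·0.0523546 = 26.8598 °C.

26.86 °C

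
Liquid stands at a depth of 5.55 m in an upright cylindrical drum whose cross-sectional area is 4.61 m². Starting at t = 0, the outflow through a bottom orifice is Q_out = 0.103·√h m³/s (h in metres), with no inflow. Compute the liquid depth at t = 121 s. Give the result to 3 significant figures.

A dh/dt = −Q_out = −0.103 √h.
This is separable: 2 d(√h)/dt = −0.103/A, so √h = √h₀ − (0.103/(2A)) t.
√h = √5.55 − 0.103·121/(2·4.61) = 2.3558 − 1.3517 = 1.0041.
h = 1.0041² = 1.0082 m.

1.01 m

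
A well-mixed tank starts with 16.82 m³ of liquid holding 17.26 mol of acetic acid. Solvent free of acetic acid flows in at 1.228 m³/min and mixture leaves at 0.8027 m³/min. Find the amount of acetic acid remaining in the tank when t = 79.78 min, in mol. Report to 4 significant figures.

2.147 mol

Let m(t) be the amount of acetic acid. Volume: V(t) = V₀ + (Q_in − Q_out) t = 16.82 + 0.425300 t; V(79.78) = 50.7504 m³.
Species balance (pure solvent in): dm/dt = −Q_out · m/V(t).
dm/m = −Q_out dt/(V₀ + 0.425300 t); integrating gives ln(m/m₀) = −(Q_out/(Q_in−Q_out)) ln(V/V₀).
m = m₀ (V₀/V)^(Q_out/(Q_in−Q_out)) = 17.26 × (16.82/50.7504)^(1.88737) = 2.14699 mol.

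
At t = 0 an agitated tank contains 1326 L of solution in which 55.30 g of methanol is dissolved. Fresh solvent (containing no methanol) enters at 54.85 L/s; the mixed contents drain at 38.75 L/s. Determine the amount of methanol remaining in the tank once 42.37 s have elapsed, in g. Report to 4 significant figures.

20.36 g

Let m(t) be the amount of methanol. Volume: V(t) = V₀ + (Q_in − Q_out) t = 1326 + 16.1000 t; V(42.37) = 2008.16 L.
Solute balance: dm/dt = 0 − Q_out C = −Q_out m/V(t).
Separate: dm/m = −Q_out dt/V(t) ⇒ ln(m/m₀) = −(Q_out/(Q_in−Q_out)) ln(V/V₀).
m = m₀ (V₀/V)^(Q_out/(Q_in−Q_out)) = 55.30 × (1326/2008.16)^(2.40683) = 20.3650 g.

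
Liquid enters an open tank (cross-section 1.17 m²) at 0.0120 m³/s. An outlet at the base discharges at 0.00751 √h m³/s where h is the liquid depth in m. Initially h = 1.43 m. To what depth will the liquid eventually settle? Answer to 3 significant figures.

Volume balance on the tank: A dh/dt = Q_in − 0.00751 √h. At steady state dh/dt = 0:
Q_in = 0.00751 √h_ss ⇒ √h_ss = 0.0120/0.00751 = 1.5979.
h_ss = 1.5979² = 2.5532 m. (Since h₀ = 1.43 m < h_ss, the level will rise toward this value.)

2.55 m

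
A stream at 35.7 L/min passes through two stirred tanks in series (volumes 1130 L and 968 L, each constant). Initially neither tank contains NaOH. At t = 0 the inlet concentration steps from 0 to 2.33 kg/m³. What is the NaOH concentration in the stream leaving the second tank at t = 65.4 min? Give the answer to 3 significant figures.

1.52 kg/m³

Species balance on tank i: dCᵢ/dt = (Cᵢ₋₁ − Cᵢ)/τᵢ with τᵢ = Vᵢ/Q.
τ₁ = 1130/35.7 = 31.653 min; τ₂ = 968/35.7 = 27.115 min.
Tank 1: C₁ = C_in(1 − e^(−t/τ₁)). Tank 2 (τ₁ ≠ τ₂): C₂ = C_in[1 − (τ₁ e^(−t/τ₁) − τ₂ e^(−t/τ₂))/(τ₁ − τ₂)].
At t = 65.4: e^(−t/τ₁) = 0.12667, e^(−t/τ₂) = 0.089639.
C₂ = 2.33·[1 − (31.653·0.12667 − 27.115·0.089639)/(4.5378)] = 2.33·0.65207 = 1.5193 kg/m³.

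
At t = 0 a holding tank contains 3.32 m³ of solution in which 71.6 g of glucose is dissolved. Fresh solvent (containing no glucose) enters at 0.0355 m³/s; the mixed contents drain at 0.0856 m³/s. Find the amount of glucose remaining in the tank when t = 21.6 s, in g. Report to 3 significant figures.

Total volume: dV/dt = Q_in − Q_out = -0.050100 m³/s, so V(t) = 3.32 − 0.050100 t and V(21.6) = 2.2378 m³.
Solute balance: dm/dt = 0 − Q_out C = −Q_out m/V(t).
Separate: dm/m = −Q_out dt/V(t) ⇒ ln(m/m₀) = −(Q_out/(Q_in−Q_out)) ln(V/V₀).
m = m₀ (V₀/V)^(Q_out/(Q_in−Q_out)) = 71.6 × (3.32/2.2378)^(-1.7086) = 36.494 g.

36.5 g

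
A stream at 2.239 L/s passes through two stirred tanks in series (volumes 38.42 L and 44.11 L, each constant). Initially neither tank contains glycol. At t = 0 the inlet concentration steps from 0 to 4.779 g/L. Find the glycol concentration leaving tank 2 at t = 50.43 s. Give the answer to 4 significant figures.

3.622 g/L

Species balance on tank i: dCᵢ/dt = (Cᵢ₋₁ − Cᵢ)/τᵢ with τᵢ = Vᵢ/Q.
τ₁ = 38.42/2.239 = 17.1594 s; τ₂ = 44.11/2.239 = 19.7008 s.
Tank 1: C₁ = C_in(1 − e^(−t/τ₁)). Tank 2 (τ₁ ≠ τ₂): C₂ = C_in[1 − (τ₁ e^(−t/τ₁) − τ₂ e^(−t/τ₂))/(τ₁ − τ₂)].
At t = 50.43: e^(−t/τ₁) = 0.0529236, e^(−t/τ₂) = 0.0773202.
C₂ = 4.779·[1 − (17.1594·0.0529236 − 19.7008·0.0773202)/(-2.54131)] = 4.779·0.757949 = 3.62224 g/L.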